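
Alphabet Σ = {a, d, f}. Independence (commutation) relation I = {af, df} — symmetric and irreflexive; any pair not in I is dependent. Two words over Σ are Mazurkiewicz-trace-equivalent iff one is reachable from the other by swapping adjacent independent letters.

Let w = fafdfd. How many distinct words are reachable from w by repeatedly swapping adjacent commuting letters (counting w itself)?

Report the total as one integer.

#0=f has no predecessor
#1=a has no predecessor
#2=f depends on [0:f]
#3=d depends on [1:a]
#4=f depends on [2:f]
#5=d depends on [3:d]
sources: [0:f, 1:a]
N(rest) = Σ N(rest − s) over sources s of rest; N(one piece) = 1:
  size 1 → [4]=1  [5]=1
  size 2 → [2,4]=1  [3,5]=1  [4,5]=2
  size 3 → [0,2,4]=1  [1,3,5]=1  [2,4,5]=3  [3,4,5]=3
  size 4 → [0,2,4,5]=4  [1,3,4,5]=4  [2,3,4,5]=6
  first=0(f) contributes 10
  first=1(a) contributes 10
|[w]| = 20

20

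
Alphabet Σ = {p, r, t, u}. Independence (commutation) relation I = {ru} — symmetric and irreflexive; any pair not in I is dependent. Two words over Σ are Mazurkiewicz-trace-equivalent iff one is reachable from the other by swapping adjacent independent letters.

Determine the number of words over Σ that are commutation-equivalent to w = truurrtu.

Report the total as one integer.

#0=t has no predecessor
#1=r depends on [0:t]
#2=u depends on [0:t]
#3=u depends on [2:u]
#4=r depends on [1:r]
#5=r depends on [4:r]
#6=t depends on [3:u, 5:r]
#7=u depends on [6:t]
sources: [0:t]
N(rest) = Σ N(rest − s) over sources s of rest; N(one piece) = 1:
  size 1 → [7]=1
  size 2 → [6,7]=1
  size 3 → [3,6,7]=1  [5,6,7]=1
  size 4 → [2,3,6,7]=1  [3,5,6,7]=2  [4,5,6,7]=1
  size 5 → [1,4,5,6,7]=1  [2,3,5,6,7]=3  [3,4,5,6,7]=3
  size 6 → [1,3,4,5,6,7]=4  [2,3,4,5,6,7]=6
  first=0(t) contributes 10

10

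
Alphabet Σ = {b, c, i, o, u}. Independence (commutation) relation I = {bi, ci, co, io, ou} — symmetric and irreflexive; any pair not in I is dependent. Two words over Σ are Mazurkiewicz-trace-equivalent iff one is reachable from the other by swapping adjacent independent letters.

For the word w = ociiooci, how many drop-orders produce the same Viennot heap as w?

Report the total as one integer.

560

0(o) covers ∅
1(c) covers ∅
2(i) covers ∅
3(i) covers 2:i
4(o) covers 0:o
5(o) covers 4:o
6(c) covers 1:c
7(i) covers 3:i
floor of heap: 0:o, 1:c, 2:i
completions by unplaced set U, small U first (add the entries for U minus each lowest piece of U):
  |U|=1: {5}:1  {6}:1  {7}:1
  |U|=2: {1,6}:1  {3,7}:1  {4,5}:1  {5,6}:2  {5,7}:2  {6,7}:2
  |U|=3: {0,4,5}:1  {1,5,6}:3  {1,6,7}:3  {2,3,7}:1  {3,5,7}:3  {3,6,7}:3  {4,5,6}:3  {4,5,7}:3  {5,6,7}:6
  |U|=4: {0,4,5,6}:4  {0,4,5,7}:4  {1,3,6,7}:6  {1,4,5,6}:6  {1,5,6,7}:12  {2,3,5,7}:4  {2,3,6,7}:4  {3,4,5,7}:6  {3,5,6,7}:12  {4,5,6,7}:12
  |U|=5: {0,1,4,5,6}:10  {0,3,4,5,7}:10  {0,4,5,6,7}:20  {1,2,3,6,7}:10  {1,3,5,6,7}:30  {1,4,5,6,7}:30  {2,3,4,5,7}:10  {2,3,5,6,7}:20  {3,4,5,6,7}:30
  |U|=6: {0,1,4,5,6,7}:60  {0,2,3,4,5,7}:20  {0,3,4,5,6,7}:60  {1,2,3,5,6,7}:60  {1,3,4,5,6,7}:90  {2,3,4,5,6,7}:60
  start at 0(o): 210
  start at 1(c): 140
  start at 2(i): 210
sum over floor = 560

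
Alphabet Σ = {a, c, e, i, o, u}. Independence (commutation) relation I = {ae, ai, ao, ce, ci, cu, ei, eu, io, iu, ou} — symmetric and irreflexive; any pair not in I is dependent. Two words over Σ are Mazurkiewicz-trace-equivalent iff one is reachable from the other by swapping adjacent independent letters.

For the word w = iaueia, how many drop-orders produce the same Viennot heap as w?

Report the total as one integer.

#0=i has no predecessor
#1=a has no predecessor
#2=u depends on [1:a]
#3=e has no predecessor
#4=i depends on [0:i]
#5=a depends on [2:u]
sources: [0:i, 1:a, 3:e]
N(rest) = Σ N(rest − s) over sources s of rest; N(one piece) = 1:
  size 1 → [3]=1  [4]=1  [5]=1
  size 2 → [0,4]=1  [2,5]=1  [3,4]=2  [3,5]=2  [4,5]=2
  size 3 → [0,3,4]=3  [0,4,5]=3  [1,2,5]=1  [2,3,5]=3  [2,4,5]=3  [3,4,5]=6
  size 4 → [0,2,4,5]=6  [0,3,4,5]=12  [1,2,3,5]=4  [1,2,4,5]=4  [2,3,4,5]=12
  first=0(i) contributes 20
  first=1(a) contributes 30
  first=3(e) contributes 10
|[w]| = 60

60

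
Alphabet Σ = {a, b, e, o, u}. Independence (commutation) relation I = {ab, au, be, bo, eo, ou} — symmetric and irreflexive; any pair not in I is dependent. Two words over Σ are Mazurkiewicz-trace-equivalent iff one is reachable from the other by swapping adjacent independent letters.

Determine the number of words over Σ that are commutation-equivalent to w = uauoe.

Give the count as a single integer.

#0=u has no predecessor
#1=a has no predecessor
#2=u depends on [0:u]
#3=o depends on [1:a]
#4=e depends on [1:a, 2:u]
sources: [0:u, 1:a]
N(rest) = Σ N(rest − s) over sources s of rest; N(one piece) = 1:
  size 1 → [3]=1  [4]=1
  size 2 → [2,4]=1  [3,4]=2
  size 3 → [0,2,4]=1  [1,3,4]=2  [2,3,4]=3
  first=0(u) contributes 5
  first=1(a) contributes 4
|[w]| = 9

9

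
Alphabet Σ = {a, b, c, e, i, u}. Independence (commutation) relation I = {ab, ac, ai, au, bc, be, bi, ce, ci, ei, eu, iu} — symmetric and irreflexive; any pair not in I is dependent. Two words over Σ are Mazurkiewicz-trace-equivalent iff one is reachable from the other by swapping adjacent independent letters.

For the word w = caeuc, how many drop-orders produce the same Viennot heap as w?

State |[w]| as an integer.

10

0(c) covers ∅
1(a) covers ∅
2(e) covers 1:a
3(u) covers 0:c
4(c) covers 3:u
floor of heap: 0:c, 1:a
completions by unplaced set U, small U first (add the entries for U minus each lowest piece of U):
  |U|=1: {2}:1  {4}:1
  |U|=2: {1,2}:1  {2,4}:2  {3,4}:1
  |U|=3: {0,3,4}:1  {1,2,4}:3  {2,3,4}:3
  start at 0(c): 6
  start at 1(a): 4
sum over floor = 10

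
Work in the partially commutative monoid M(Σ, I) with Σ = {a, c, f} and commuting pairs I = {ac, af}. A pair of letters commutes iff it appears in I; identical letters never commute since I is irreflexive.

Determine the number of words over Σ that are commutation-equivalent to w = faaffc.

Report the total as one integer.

#0=f has no predecessor
#1=a has no predecessor
#2=a depends on [1:a]
#3=f depends on [0:f]
#4=f depends on [3:f]
#5=c depends on [4:f]
sources: [0:f, 1:a]
N(rest) = Σ N(rest − s) over sources s of rest; N(one piece) = 1:
  size 1 → [2]=1  [5]=1
  size 2 → [1,2]=1  [2,5]=2  [4,5]=1
  size 3 → [1,2,5]=3  [2,4,5]=3  [3,4,5]=1
  size 4 → [0,3,4,5]=1  [1,2,4,5]=6  [2,3,4,5]=4
  first=0(f) contributes 10
  first=1(a) contributes 5
|[w]| = 15

15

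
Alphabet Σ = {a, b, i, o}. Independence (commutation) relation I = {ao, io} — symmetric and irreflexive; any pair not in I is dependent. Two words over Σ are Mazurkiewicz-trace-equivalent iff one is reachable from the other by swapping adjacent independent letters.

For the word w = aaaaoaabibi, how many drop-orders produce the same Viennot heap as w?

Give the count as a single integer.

7

drop 0:a onto floor
drop 1:a onto {0:a}
drop 2:a onto {1:a}
drop 3:a onto {2:a}
drop 4:o onto floor
drop 5:a onto {3:a}
drop 6:a onto {5:a}
drop 7:b onto {4:o, 6:a}
drop 8:i onto {7:b}
drop 9:b onto {8:i}
drop 10:i onto {9:b}
ground layer = {0:a, 4:o}
drop-orders for the pieces not yet dropped (sum over which currently-grounded one goes next):
  1 to go: {10} 1
  2 to go: {9,10} 1
  3 to go: {8,9,10} 1
  4 to go: {7,8,9,10} 1
  5 to go: {4,7,8,9,10} 1  {6,7,8,9,10} 1
  6 to go: {4,6,7,8,9,10} 2  {5,6,7,8,9,10} 1
  7 to go: {3,5,6,7,8,9,10} 1  {4,5,6,7,8,9,10} 3
  8 to go: {2,3,5,6,7,8,9,10} 1  {3,4,5,6,7,8,9,10} 4
  9 to go: {1,2,3,5,6,7,8,9,10} 1  {2,3,4,5,6,7,8,9,10} 5
  if 0:a drops first: 6 orders
  if 4:o drops first: 1 orders
heap linearizations: 7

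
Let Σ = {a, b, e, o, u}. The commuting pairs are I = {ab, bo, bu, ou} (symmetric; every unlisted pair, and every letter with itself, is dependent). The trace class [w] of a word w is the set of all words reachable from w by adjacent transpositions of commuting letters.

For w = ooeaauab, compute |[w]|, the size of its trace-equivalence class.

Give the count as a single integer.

drop 0:o onto floor
drop 1:o onto {0:o}
drop 2:e onto {1:o}
drop 3:a onto {2:e}
drop 4:a onto {3:a}
drop 5:u onto {4:a}
drop 6:a onto {5:u}
drop 7:b onto {2:e}
ground layer = {0:o}
drop-orders for the pieces not yet dropped (sum over which currently-grounded one goes next):
  1 to go: {6} 1  {7} 1
  2 to go: {5,6} 1  {6,7} 2
  3 to go: {4,5,6} 1  {5,6,7} 3
  4 to go: {3,4,5,6} 1  {4,5,6,7} 4
  5 to go: {3,4,5,6,7} 5
  6 to go: {2,3,4,5,6,7} 5
  if 0:o drops first: 5 orders

5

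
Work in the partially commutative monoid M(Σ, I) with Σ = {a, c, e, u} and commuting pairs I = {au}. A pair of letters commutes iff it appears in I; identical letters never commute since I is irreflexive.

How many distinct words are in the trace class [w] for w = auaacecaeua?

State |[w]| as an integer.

8

drop 0:a onto floor
drop 1:u onto floor
drop 2:a onto {0:a}
drop 3:a onto {2:a}
drop 4:c onto {1:u, 3:a}
drop 5:e onto {4:c}
drop 6:c onto {5:e}
drop 7:a onto {6:c}
drop 8:e onto {7:a}
drop 9:u onto {8:e}
drop 10:a onto {8:e}
ground layer = {0:a, 1:u}
drop-orders for the pieces not yet dropped (sum over which currently-grounded one goes next):
  1 to go: {9} 1  {10} 1
  2 to go: {9,10} 2
  3 to go: {8,9,10} 2
  4 to go: {7,8,9,10} 2
  5 to go: {6,7,8,9,10} 2
  6 to go: {5,6,7,8,9,10} 2
  7 to go: {4,5,6,7,8,9,10} 2
  8 to go: {1,4,5,6,7,8,9,10} 2  {3,4,5,6,7,8,9,10} 2
  9 to go: {1,3,4,5,6,7,8,9,10} 4  {2,3,4,5,6,7,8,9,10} 2
  if 0:a drops first: 6 orders
  if 1:u drops first: 2 orders
heap linearizations: 8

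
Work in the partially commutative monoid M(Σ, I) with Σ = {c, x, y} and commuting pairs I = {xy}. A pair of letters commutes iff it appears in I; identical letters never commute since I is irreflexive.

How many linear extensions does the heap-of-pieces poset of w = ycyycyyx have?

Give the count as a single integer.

3

drop 0:y onto floor
drop 1:c onto {0:y}
drop 2:y onto {1:c}
drop 3:y onto {2:y}
drop 4:c onto {3:y}
drop 5:y onto {4:c}
drop 6:y onto {5:y}
drop 7:x onto {4:c}
ground layer = {0:y}
drop-orders for the pieces not yet dropped (sum over which currently-grounded one goes next):
  1 to go: {6} 1  {7} 1
  2 to go: {5,6} 1  {6,7} 2
  3 to go: {5,6,7} 3
  4 to go: {4,5,6,7} 3
  5 to go: {3,4,5,6,7} 3
  6 to go: {2,3,4,5,6,7} 3
  if 0:y drops first: 3 orders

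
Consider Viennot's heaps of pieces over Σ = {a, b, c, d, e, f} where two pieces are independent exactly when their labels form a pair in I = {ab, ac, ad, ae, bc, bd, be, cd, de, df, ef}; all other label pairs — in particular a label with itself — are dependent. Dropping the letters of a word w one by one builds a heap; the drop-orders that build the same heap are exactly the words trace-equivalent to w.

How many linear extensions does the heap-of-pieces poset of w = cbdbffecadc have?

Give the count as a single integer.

2145

piece 0:c — minimal
piece 1:b — minimal
piece 2:d — minimal
piece 3:b rests on {1:b}
piece 4:f rests on {0:c, 3:b}
piece 5:f rests on {4:f}
piece 6:e rests on {0:c}
piece 7:c rests on {5:f, 6:e}
piece 8:a rests on {5:f}
piece 9:d rests on {2:d}
piece 10:c rests on {7:c}
minimal pieces: {0:c, 1:b, 2:d}
ways to finish when only these pieces remain (= sum over removing one remaining piece with nothing left below it):
  1 left: {8}→1  {9}→1  {10}→1
  2 left: {2,9}→1  {7,10}→1  {8,9}→2  {8,10}→2  {9,10}→2
  3 left: {2,8,9}→3  {2,9,10}→3  {6,7,10}→1  {7,8,10}→3  {7,9,10}→3  {8,9,10}→6
  4 left: {2,7,9,10}→6  {2,8,9,10}→12  {5,7,8,10}→3  {6,7,8,10}→4  {6,7,9,10}→4  {7,8,9,10}→12
  5 left: {2,6,7,9,10}→10  {2,7,8,9,10}→30  {4,5,7,8,10}→3  {5,6,7,8,10}→7  {5,7,8,9,10}→15  {6,7,8,9,10}→20
  6 left: {2,5,7,8,9,10}→45  {2,6,7,8,9,10}→60  {3,4,5,7,8,10}→3  {4,5,6,7,8,10}→10  {4,5,7,8,9,10}→18  {5,6,7,8,9,10}→42
  7 left: {0,4,5,6,7,8,10}→10  {1,3,4,5,7,8,10}→3  {2,4,5,7,8,9,10}→63  {2,5,6,7,8,9,10}→147  {3,4,5,6,7,8,10}→13  {3,4,5,7,8,9,10}→21  {4,5,6,7,8,9,10}→70
  8 left: {0,3,4,5,6,7,8,10}→23  {0,4,5,6,7,8,9,10}→80  {1,3,4,5,6,7,8,10}→16  {1,3,4,5,7,8,9,10}→24  {2,3,4,5,7,8,9,10}→84  {2,4,5,6,7,8,9,10}→280  {3,4,5,6,7,8,9,10}→104
  9 left: {0,1,3,4,5,6,7,8,10}→39  {0,2,4,5,6,7,8,9,10}→360  {0,3,4,5,6,7,8,9,10}→207  {1,2,3,4,5,7,8,9,10}→108  {1,3,4,5,6,7,8,9,10}→144  {2,3,4,5,6,7,8,9,10}→468
  placing 0:c first → 720 extensions
  placing 1:b first → 1035 extensions
  placing 2:d first → 390 extensions
total linear extensions = 2145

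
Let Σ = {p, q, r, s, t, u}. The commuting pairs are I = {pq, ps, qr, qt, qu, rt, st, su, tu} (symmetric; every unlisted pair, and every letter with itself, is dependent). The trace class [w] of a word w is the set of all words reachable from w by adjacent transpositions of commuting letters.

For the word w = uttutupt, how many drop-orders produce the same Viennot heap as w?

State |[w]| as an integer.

0(u) covers ∅
1(t) covers ∅
2(t) covers 1:t
3(u) covers 0:u
4(t) covers 2:t
5(u) covers 3:u
6(p) covers 4:t, 5:u
7(t) covers 6:p
floor of heap: 0:u, 1:t
completions by unplaced set U, small U first (add the entries for U minus each lowest piece of U):
  |U|=1: {7}:1
  |U|=2: {6,7}:1
  |U|=3: {4,6,7}:1  {5,6,7}:1
  |U|=4: {2,4,6,7}:1  {3,5,6,7}:1  {4,5,6,7}:2
  |U|=5: {0,3,5,6,7}:1  {1,2,4,6,7}:1  {2,4,5,6,7}:3  {3,4,5,6,7}:3
  |U|=6: {0,3,4,5,6,7}:4  {1,2,4,5,6,7}:4  {2,3,4,5,6,7}:6
  start at 0(u): 10
  start at 1(t): 10
sum over floor = 20

20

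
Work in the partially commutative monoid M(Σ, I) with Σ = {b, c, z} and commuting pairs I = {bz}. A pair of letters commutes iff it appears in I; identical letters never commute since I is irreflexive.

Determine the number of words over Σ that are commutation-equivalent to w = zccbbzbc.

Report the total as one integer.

4

piece 0:z — minimal
piece 1:c rests on {0:z}
piece 2:c rests on {1:c}
piece 3:b rests on {2:c}
piece 4:b rests on {3:b}
piece 5:z rests on {2:c}
piece 6:b rests on {4:b}
piece 7:c rests on {5:z, 6:b}
minimal pieces: {0:z}
ways to finish when only these pieces remain (= sum over removing one remaining piece with nothing left below it):
  1 left: {7}→1
  2 left: {5,7}→1  {6,7}→1
  3 left: {4,6,7}→1  {5,6,7}→2
  4 left: {3,4,6,7}→1  {4,5,6,7}→3
  5 left: {3,4,5,6,7}→4
  6 left: {2,3,4,5,6,7}→4
  placing 0:z first → 4 extensions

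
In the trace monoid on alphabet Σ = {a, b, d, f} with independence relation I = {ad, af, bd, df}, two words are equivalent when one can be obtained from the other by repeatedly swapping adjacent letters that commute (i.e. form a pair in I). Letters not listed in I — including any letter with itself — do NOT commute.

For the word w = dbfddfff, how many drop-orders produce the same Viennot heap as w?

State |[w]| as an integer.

#0=d has no predecessor
#1=b has no predecessor
#2=f depends on [1:b]
#3=d depends on [0:d]
#4=d depends on [3:d]
#5=f depends on [2:f]
#6=f depends on [5:f]
#7=f depends on [6:f]
sources: [0:d, 1:b]
N(rest) = Σ N(rest − s) over sources s of rest; N(one piece) = 1:
  size 1 → [4]=1  [7]=1
  size 2 → [3,4]=1  [4,7]=2  [6,7]=1
  size 3 → [0,3,4]=1  [3,4,7]=3  [4,6,7]=3  [5,6,7]=1
  size 4 → [0,3,4,7]=4  [2,5,6,7]=1  [3,4,6,7]=6  [4,5,6,7]=4
  size 5 → [0,3,4,6,7]=10  [1,2,5,6,7]=1  [2,4,5,6,7]=5  [3,4,5,6,7]=10
  size 6 → [0,3,4,5,6,7]=20  [1,2,4,5,6,7]=6  [2,3,4,5,6,7]=15
  first=0(d) contributes 21
  first=1(b) contributes 35
|[w]| = 56

56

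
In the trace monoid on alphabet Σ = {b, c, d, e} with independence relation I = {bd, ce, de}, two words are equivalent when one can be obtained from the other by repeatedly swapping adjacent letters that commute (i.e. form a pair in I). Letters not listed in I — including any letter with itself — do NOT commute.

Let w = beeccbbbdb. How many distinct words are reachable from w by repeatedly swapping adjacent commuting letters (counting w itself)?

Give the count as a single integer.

34

#0=b has no predecessor
#1=e depends on [0:b]
#2=e depends on [1:e]
#3=c depends on [0:b]
#4=c depends on [3:c]
#5=b depends on [2:e, 4:c]
#6=b depends on [5:b]
#7=b depends on [6:b]
#8=d depends on [4:c]
#9=b depends on [7:b]
sources: [0:b]
N(rest) = Σ N(rest − s) over sources s of rest; N(one piece) = 1:
  size 1 → [8]=1  [9]=1
  size 2 → [7,9]=1  [8,9]=2
  size 3 → [6,7,9]=1  [7,8,9]=3
  size 4 → [5,6,7,9]=1  [6,7,8,9]=4
  size 5 → [2,5,6,7,9]=1  [5,6,7,8,9]=5
  size 6 → [1,2,5,6,7,9]=1  [2,5,6,7,8,9]=6  [4,5,6,7,8,9]=5
  size 7 → [1,2,5,6,7,8,9]=7  [2,4,5,6,7,8,9]=11  [3,4,5,6,7,8,9]=5
  size 8 → [1,2,4,5,6,7,8,9]=18  [2,3,4,5,6,7,8,9]=16
  first=0(b) contributes 34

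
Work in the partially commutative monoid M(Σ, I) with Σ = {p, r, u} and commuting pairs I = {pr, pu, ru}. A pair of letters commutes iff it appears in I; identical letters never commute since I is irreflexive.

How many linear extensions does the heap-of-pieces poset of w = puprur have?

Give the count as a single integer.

90

0(p) covers ∅
1(u) covers ∅
2(p) covers 0:p
3(r) covers ∅
4(u) covers 1:u
5(r) covers 3:r
floor of heap: 0:p, 1:u, 3:r
completions by unplaced set U, small U first (add the entries for U minus each lowest piece of U):
  |U|=1: {2}:1  {4}:1  {5}:1
  |U|=2: {0,2}:1  {1,4}:1  {2,4}:2  {2,5}:2  {3,5}:1  {4,5}:2
  |U|=3: {0,2,4}:3  {0,2,5}:3  {1,2,4}:3  {1,4,5}:3  {2,3,5}:3  {2,4,5}:6  {3,4,5}:3
  |U|=4: {0,1,2,4}:6  {0,2,3,5}:6  {0,2,4,5}:12  {1,2,4,5}:12  {1,3,4,5}:6  {2,3,4,5}:12
  start at 0(p): 30
  start at 1(u): 30
  start at 3(r): 30
sum over floor = 90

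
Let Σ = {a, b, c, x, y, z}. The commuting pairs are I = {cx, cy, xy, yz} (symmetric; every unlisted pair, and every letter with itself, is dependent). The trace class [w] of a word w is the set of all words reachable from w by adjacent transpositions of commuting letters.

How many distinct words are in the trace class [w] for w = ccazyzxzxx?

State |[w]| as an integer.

7

#0=c has no predecessor
#1=c depends on [0:c]
#2=a depends on [1:c]
#3=z depends on [2:a]
#4=y depends on [2:a]
#5=z depends on [3:z]
#6=x depends on [5:z]
#7=z depends on [6:x]
#8=x depends on [7:z]
#9=x depends on [8:x]
sources: [0:c]
N(rest) = Σ N(rest − s) over sources s of rest; N(one piece) = 1:
  size 1 → [4]=1  [9]=1
  size 2 → [4,9]=2  [8,9]=1
  size 3 → [4,8,9]=3  [7,8,9]=1
  size 4 → [4,7,8,9]=4  [6,7,8,9]=1
  size 5 → [4,6,7,8,9]=5  [5,6,7,8,9]=1
  size 6 → [3,5,6,7,8,9]=1  [4,5,6,7,8,9]=6
  size 7 → [3,4,5,6,7,8,9]=7
  size 8 → [2,3,4,5,6,7,8,9]=7
  first=0(c) contributes 7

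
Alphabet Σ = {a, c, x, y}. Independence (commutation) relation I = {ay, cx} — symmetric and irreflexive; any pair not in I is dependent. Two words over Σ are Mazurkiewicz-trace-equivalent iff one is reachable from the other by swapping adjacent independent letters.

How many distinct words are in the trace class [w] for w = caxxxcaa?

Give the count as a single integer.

4

#0=c has no predecessor
#1=a depends on [0:c]
#2=x depends on [1:a]
#3=x depends on [2:x]
#4=x depends on [3:x]
#5=c depends on [1:a]
#6=a depends on [4:x, 5:c]
#7=a depends on [6:a]
sources: [0:c]
N(rest) = Σ N(rest − s) over sources s of rest; N(one piece) = 1:
  size 1 → [7]=1
  size 2 → [6,7]=1
  size 3 → [4,6,7]=1  [5,6,7]=1
  size 4 → [3,4,6,7]=1  [4,5,6,7]=2
  size 5 → [2,3,4,6,7]=1  [3,4,5,6,7]=3
  size 6 → [2,3,4,5,6,7]=4
  first=0(c) contributes 4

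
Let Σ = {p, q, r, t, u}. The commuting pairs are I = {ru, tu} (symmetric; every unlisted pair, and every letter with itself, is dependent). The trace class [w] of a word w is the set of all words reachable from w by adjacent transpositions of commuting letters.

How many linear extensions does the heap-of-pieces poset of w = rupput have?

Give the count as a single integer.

drop 0:r onto floor
drop 1:u onto floor
drop 2:p onto {0:r, 1:u}
drop 3:p onto {2:p}
drop 4:u onto {3:p}
drop 5:t onto {3:p}
ground layer = {0:r, 1:u}
drop-orders for the pieces not yet dropped (sum over which currently-grounded one goes next):
  1 to go: {4} 1  {5} 1
  2 to go: {4,5} 2
  3 to go: {3,4,5} 2
  4 to go: {2,3,4,5} 2
  if 0:r drops first: 2 orders
  if 1:u drops first: 2 orders
heap linearizations: 4

4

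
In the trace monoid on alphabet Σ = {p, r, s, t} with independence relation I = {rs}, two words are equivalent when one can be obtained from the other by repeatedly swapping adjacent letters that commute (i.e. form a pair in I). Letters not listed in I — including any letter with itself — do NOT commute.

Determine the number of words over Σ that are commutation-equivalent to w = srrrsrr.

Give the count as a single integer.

21

piece 0:s — minimal
piece 1:r — minimal
piece 2:r rests on {1:r}
piece 3:r rests on {2:r}
piece 4:s rests on {0:s}
piece 5:r rests on {3:r}
piece 6:r rests on {5:r}
minimal pieces: {0:s, 1:r}
ways to finish when only these pieces remain (= sum over removing one remaining piece with nothing left below it):
  1 left: {4}→1  {6}→1
  2 left: {0,4}→1  {4,6}→2  {5,6}→1
  3 left: {0,4,6}→3  {3,5,6}→1  {4,5,6}→3
  4 left: {0,4,5,6}→6  {2,3,5,6}→1  {3,4,5,6}→4
  5 left: {0,3,4,5,6}→10  {1,2,3,5,6}→1  {2,3,4,5,6}→5
  placing 0:s first → 6 extensions
  placing 1:r first → 15 extensions
total linear extensions = 21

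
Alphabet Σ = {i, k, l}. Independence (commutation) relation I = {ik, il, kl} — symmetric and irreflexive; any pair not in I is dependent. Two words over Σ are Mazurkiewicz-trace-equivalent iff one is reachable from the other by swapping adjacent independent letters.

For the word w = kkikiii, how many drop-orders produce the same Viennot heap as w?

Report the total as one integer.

piece 0:k — minimal
piece 1:k rests on {0:k}
piece 2:i — minimal
piece 3:k rests on {1:k}
piece 4:i rests on {2:i}
piece 5:i rests on {4:i}
piece 6:i rests on {5:i}
minimal pieces: {0:k, 2:i}
ways to finish when only these pieces remain (= sum over removing one remaining piece with nothing left below it):
  1 left: {3}→1  {6}→1
  2 left: {1,3}→1  {3,6}→2  {5,6}→1
  3 left: {0,1,3}→1  {1,3,6}→3  {3,5,6}→3  {4,5,6}→1
  4 left: {0,1,3,6}→4  {1,3,5,6}→6  {2,4,5,6}→1  {3,4,5,6}→4
  5 left: {0,1,3,5,6}→10  {1,3,4,5,6}→10  {2,3,4,5,6}→5
  placing 0:k first → 15 extensions
  placing 2:i first → 20 extensions
total linear extensions = 35

35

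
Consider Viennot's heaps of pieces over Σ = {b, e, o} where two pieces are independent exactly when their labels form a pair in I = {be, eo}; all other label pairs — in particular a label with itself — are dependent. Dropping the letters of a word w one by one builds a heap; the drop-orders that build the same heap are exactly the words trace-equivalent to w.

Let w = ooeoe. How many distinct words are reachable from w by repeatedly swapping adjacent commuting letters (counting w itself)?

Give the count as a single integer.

10

#0=o has no predecessor
#1=o depends on [0:o]
#2=e has no predecessor
#3=o depends on [1:o]
#4=e depends on [2:e]
sources: [0:o, 2:e]
N(rest) = Σ N(rest − s) over sources s of rest; N(one piece) = 1:
  size 1 → [3]=1  [4]=1
  size 2 → [1,3]=1  [2,4]=1  [3,4]=2
  size 3 → [0,1,3]=1  [1,3,4]=3  [2,3,4]=3
  first=0(o) contributes 6
  first=2(e) contributes 4
|[w]| = 10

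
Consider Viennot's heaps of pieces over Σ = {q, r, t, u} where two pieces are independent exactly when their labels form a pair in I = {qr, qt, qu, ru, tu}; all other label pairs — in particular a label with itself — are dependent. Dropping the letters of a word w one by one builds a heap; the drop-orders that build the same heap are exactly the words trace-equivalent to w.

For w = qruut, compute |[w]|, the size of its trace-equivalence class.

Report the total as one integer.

piece 0:q — minimal
piece 1:r — minimal
piece 2:u — minimal
piece 3:u rests on {2:u}
piece 4:t rests on {1:r}
minimal pieces: {0:q, 1:r, 2:u}
ways to finish when only these pieces remain (= sum over removing one remaining piece with nothing left below it):
  1 left: {0}→1  {3}→1  {4}→1
  2 left: {0,3}→2  {0,4}→2  {1,4}→1  {2,3}→1  {3,4}→2
  3 left: {0,1,4}→3  {0,2,3}→3  {0,3,4}→6  {1,3,4}→3  {2,3,4}→3
  placing 0:q first → 6 extensions
  placing 1:r first → 12 extensions
  placing 2:u first → 12 extensions
total linear extensions = 30

30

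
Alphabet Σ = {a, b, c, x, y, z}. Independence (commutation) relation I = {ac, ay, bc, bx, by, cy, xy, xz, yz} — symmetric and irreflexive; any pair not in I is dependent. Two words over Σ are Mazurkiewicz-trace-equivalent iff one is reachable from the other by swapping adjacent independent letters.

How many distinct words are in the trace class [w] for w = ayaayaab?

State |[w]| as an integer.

drop 0:a onto floor
drop 1:y onto floor
drop 2:a onto {0:a}
drop 3:a onto {2:a}
drop 4:y onto {1:y}
drop 5:a onto {3:a}
drop 6:a onto {5:a}
drop 7:b onto {6:a}
ground layer = {0:a, 1:y}
drop-orders for the pieces not yet dropped (sum over which currently-grounded one goes next):
  1 to go: {4} 1  {7} 1
  2 to go: {1,4} 1  {4,7} 2  {6,7} 1
  3 to go: {1,4,7} 3  {4,6,7} 3  {5,6,7} 1
  4 to go: {1,4,6,7} 6  {3,5,6,7} 1  {4,5,6,7} 4
  5 to go: {1,4,5,6,7} 10  {2,3,5,6,7} 1  {3,4,5,6,7} 5
  6 to go: {0,2,3,5,6,7} 1  {1,3,4,5,6,7} 15  {2,3,4,5,6,7} 6
  if 0:a drops first: 21 orders
  if 1:y drops first: 7 orders
heap linearizations: 28

28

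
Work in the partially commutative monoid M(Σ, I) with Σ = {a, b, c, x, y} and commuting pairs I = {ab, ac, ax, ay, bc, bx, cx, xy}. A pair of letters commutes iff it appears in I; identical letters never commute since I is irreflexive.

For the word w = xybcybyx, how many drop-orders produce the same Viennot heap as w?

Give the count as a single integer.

#0=x has no predecessor
#1=y has no predecessor
#2=b depends on [1:y]
#3=c depends on [1:y]
#4=y depends on [2:b, 3:c]
#5=b depends on [4:y]
#6=y depends on [5:b]
#7=x depends on [0:x]
sources: [0:x, 1:y]
N(rest) = Σ N(rest − s) over sources s of rest; N(one piece) = 1:
  size 1 → [6]=1  [7]=1
  size 2 → [0,7]=1  [5,6]=1  [6,7]=2
  size 3 → [0,6,7]=3  [4,5,6]=1  [5,6,7]=3
  size 4 → [0,5,6,7]=6  [2,4,5,6]=1  [3,4,5,6]=1  [4,5,6,7]=4
  size 5 → [0,4,5,6,7]=10  [2,3,4,5,6]=2  [2,4,5,6,7]=5  [3,4,5,6,7]=5
  size 6 → [0,2,4,5,6,7]=15  [0,3,4,5,6,7]=15  [1,2,3,4,5,6]=2  [2,3,4,5,6,7]=12
  first=0(x) contributes 14
  first=1(y) contributes 42
|[w]| = 56

56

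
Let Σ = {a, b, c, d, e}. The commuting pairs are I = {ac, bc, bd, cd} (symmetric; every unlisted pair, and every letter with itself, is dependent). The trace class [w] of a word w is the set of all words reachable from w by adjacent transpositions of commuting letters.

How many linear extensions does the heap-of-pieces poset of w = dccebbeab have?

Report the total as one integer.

3

#0=d has no predecessor
#1=c has no predecessor
#2=c depends on [1:c]
#3=e depends on [0:d, 2:c]
#4=b depends on [3:e]
#5=b depends on [4:b]
#6=e depends on [5:b]
#7=a depends on [6:e]
#8=b depends on [7:a]
sources: [0:d, 1:c]
N(rest) = Σ N(rest − s) over sources s of rest; N(one piece) = 1:
  size 1 → [8]=1
  size 2 → [7,8]=1
  size 3 → [6,7,8]=1
  size 4 → [5,6,7,8]=1
  size 5 → [4,5,6,7,8]=1
  size 6 → [3,4,5,6,7,8]=1
  size 7 → [0,3,4,5,6,7,8]=1  [2,3,4,5,6,7,8]=1
  first=0(d) contributes 1
  first=1(c) contributes 2
|[w]| = 3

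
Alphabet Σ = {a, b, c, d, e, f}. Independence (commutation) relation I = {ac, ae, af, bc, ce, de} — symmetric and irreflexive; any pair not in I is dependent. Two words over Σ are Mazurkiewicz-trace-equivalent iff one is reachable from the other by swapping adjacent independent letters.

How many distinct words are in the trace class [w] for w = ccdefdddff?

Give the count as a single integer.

drop 0:c onto floor
drop 1:c onto {0:c}
drop 2:d onto {1:c}
drop 3:e onto floor
drop 4:f onto {2:d, 3:e}
drop 5:d onto {4:f}
drop 6:d onto {5:d}
drop 7:d onto {6:d}
drop 8:f onto {7:d}
drop 9:f onto {8:f}
ground layer = {0:c, 3:e}
drop-orders for the pieces not yet dropped (sum over which currently-grounded one goes next):
  1 to go: {9} 1
  2 to go: {8,9} 1
  3 to go: {7,8,9} 1
  4 to go: {6,7,8,9} 1
  5 to go: {5,6,7,8,9} 1
  6 to go: {4,5,6,7,8,9} 1
  7 to go: {2,4,5,6,7,8,9} 1  {3,4,5,6,7,8,9} 1
  8 to go: {1,2,4,5,6,7,8,9} 1  {2,3,4,5,6,7,8,9} 2
  if 0:c drops first: 3 orders
  if 3:e drops first: 1 orders
heap linearizations: 4

4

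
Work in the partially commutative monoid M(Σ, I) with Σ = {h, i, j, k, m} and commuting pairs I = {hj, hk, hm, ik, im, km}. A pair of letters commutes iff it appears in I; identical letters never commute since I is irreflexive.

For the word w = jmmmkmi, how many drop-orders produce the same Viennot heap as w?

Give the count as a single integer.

30

drop 0:j onto floor
drop 1:m onto {0:j}
drop 2:m onto {1:m}
drop 3:m onto {2:m}
drop 4:k onto {0:j}
drop 5:m onto {3:m}
drop 6:i onto {0:j}
ground layer = {0:j}
drop-orders for the pieces not yet dropped (sum over which currently-grounded one goes next):
  1 to go: {4} 1  {5} 1  {6} 1
  2 to go: {3,5} 1  {4,5} 2  {4,6} 2  {5,6} 2
  3 to go: {2,3,5} 1  {3,4,5} 3  {3,5,6} 3  {4,5,6} 6
  4 to go: {1,2,3,5} 1  {2,3,4,5} 4  {2,3,5,6} 4  {3,4,5,6} 12
  5 to go: {1,2,3,4,5} 5  {1,2,3,5,6} 5  {2,3,4,5,6} 20
  if 0:j drops first: 30 orders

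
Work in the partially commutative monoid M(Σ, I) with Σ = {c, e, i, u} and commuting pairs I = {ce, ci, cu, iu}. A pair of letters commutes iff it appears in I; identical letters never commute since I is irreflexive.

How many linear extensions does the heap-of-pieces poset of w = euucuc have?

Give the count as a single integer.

#0=e has no predecessor
#1=u depends on [0:e]
#2=u depends on [1:u]
#3=c has no predecessor
#4=u depends on [2:u]
#5=c depends on [3:c]
sources: [0:e, 3:c]
N(rest) = Σ N(rest − s) over sources s of rest; N(one piece) = 1:
  size 1 → [4]=1  [5]=1
  size 2 → [2,4]=1  [3,5]=1  [4,5]=2
  size 3 → [1,2,4]=1  [2,4,5]=3  [3,4,5]=3
  size 4 → [0,1,2,4]=1  [1,2,4,5]=4  [2,3,4,5]=6
  first=0(e) contributes 10
  first=3(c) contributes 5
|[w]| = 15

15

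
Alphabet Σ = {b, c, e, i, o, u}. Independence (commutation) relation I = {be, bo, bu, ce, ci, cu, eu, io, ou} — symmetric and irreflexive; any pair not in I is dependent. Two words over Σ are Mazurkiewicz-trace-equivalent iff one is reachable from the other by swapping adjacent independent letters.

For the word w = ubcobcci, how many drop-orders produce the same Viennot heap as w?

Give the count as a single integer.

40

0(u) covers ∅
1(b) covers ∅
2(c) covers 1:b
3(o) covers 2:c
4(b) covers 2:c
5(c) covers 3:o, 4:b
6(c) covers 5:c
7(i) covers 0:u, 4:b
floor of heap: 0:u, 1:b
completions by unplaced set U, small U first (add the entries for U minus each lowest piece of U):
  |U|=1: {6}:1  {7}:1
  |U|=2: {0,7}:1  {5,6}:1  {6,7}:2
  |U|=3: {0,6,7}:3  {3,5,6}:1  {5,6,7}:3
  |U|=4: {0,5,6,7}:6  {3,5,6,7}:4  {4,5,6,7}:3
  |U|=5: {0,3,5,6,7}:10  {0,4,5,6,7}:9  {3,4,5,6,7}:7
  |U|=6: {0,3,4,5,6,7}:26  {2,3,4,5,6,7}:7
  start at 0(u): 7
  start at 1(b): 33
sum over floor = 40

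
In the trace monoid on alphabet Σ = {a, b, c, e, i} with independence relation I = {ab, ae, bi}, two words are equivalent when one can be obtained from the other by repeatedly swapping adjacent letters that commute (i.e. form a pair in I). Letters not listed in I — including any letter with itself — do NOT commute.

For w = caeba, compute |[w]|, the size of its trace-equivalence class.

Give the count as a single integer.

6

0(c) covers ∅
1(a) covers 0:c
2(e) covers 0:c
3(b) covers 2:e
4(a) covers 1:a
floor of heap: 0:c
completions by unplaced set U, small U first (add the entries for U minus each lowest piece of U):
  |U|=1: {3}:1  {4}:1
  |U|=2: {1,4}:1  {2,3}:1  {3,4}:2
  |U|=3: {1,3,4}:3  {2,3,4}:3
  start at 0(c): 6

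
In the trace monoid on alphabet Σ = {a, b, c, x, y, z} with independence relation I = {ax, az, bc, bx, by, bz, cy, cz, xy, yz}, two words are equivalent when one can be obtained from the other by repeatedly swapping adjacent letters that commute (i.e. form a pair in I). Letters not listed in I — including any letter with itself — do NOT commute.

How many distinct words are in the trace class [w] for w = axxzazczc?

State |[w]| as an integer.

105

0(a) covers ∅
1(x) covers ∅
2(x) covers 1:x
3(z) covers 2:x
4(a) covers 0:a
5(z) covers 3:z
6(c) covers 2:x, 4:a
7(z) covers 5:z
8(c) covers 6:c
floor of heap: 0:a, 1:x
completions by unplaced set U, small U first (add the entries for U minus each lowest piece of U):
  |U|=1: {7}:1  {8}:1
  |U|=2: {5,7}:1  {6,8}:1  {7,8}:2
  |U|=3: {3,5,7}:1  {4,6,8}:1  {5,7,8}:3  {6,7,8}:3
  |U|=4: {0,4,6,8}:1  {3,5,7,8}:4  {4,6,7,8}:4  {5,6,7,8}:6
  |U|=5: {0,4,6,7,8}:5  {3,5,6,7,8}:10  {4,5,6,7,8}:10
  |U|=6: {0,4,5,6,7,8}:15  {2,3,5,6,7,8}:10  {3,4,5,6,7,8}:20
  |U|=7: {0,3,4,5,6,7,8}:35  {1,2,3,5,6,7,8}:10  {2,3,4,5,6,7,8}:30
  start at 0(a): 40
  start at 1(x): 65
sum over floor = 105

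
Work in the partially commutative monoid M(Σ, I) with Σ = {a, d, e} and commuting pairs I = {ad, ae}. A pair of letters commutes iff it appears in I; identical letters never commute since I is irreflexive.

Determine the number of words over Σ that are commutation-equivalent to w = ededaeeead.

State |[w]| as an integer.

45

drop 0:e onto floor
drop 1:d onto {0:e}
drop 2:e onto {1:d}
drop 3:d onto {2:e}
drop 4:a onto floor
drop 5:e onto {3:d}
drop 6:e onto {5:e}
drop 7:e onto {6:e}
drop 8:a onto {4:a}
drop 9:d onto {7:e}
ground layer = {0:e, 4:a}
drop-orders for the pieces not yet dropped (sum over which currently-grounded one goes next):
  1 to go: {8} 1  {9} 1
  2 to go: {4,8} 1  {7,9} 1  {8,9} 2
  3 to go: {4,8,9} 3  {6,7,9} 1  {7,8,9} 3
  4 to go: {4,7,8,9} 6  {5,6,7,9} 1  {6,7,8,9} 4
  5 to go: {3,5,6,7,9} 1  {4,6,7,8,9} 10  {5,6,7,8,9} 5
  6 to go: {2,3,5,6,7,9} 1  {3,5,6,7,8,9} 6  {4,5,6,7,8,9} 15
  7 to go: {1,2,3,5,6,7,9} 1  {2,3,5,6,7,8,9} 7  {3,4,5,6,7,8,9} 21
  8 to go: {0,1,2,3,5,6,7,9} 1  {1,2,3,5,6,7,8,9} 8  {2,3,4,5,6,7,8,9} 28
  if 0:e drops first: 36 orders
  if 4:a drops first: 9 orders
heap linearizations: 45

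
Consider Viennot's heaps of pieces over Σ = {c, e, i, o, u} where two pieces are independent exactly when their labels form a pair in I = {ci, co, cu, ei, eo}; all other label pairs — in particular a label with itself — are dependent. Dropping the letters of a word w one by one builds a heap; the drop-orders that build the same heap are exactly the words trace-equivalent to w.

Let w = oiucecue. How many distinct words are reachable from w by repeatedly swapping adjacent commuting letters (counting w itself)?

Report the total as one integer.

8

piece 0:o — minimal
piece 1:i rests on {0:o}
piece 2:u rests on {1:i}
piece 3:c — minimal
piece 4:e rests on {2:u, 3:c}
piece 5:c rests on {4:e}
piece 6:u rests on {4:e}
piece 7:e rests on {5:c, 6:u}
minimal pieces: {0:o, 3:c}
ways to finish when only these pieces remain (= sum over removing one remaining piece with nothing left below it):
  1 left: {7}→1
  2 left: {5,7}→1  {6,7}→1
  3 left: {5,6,7}→2
  4 left: {4,5,6,7}→2
  5 left: {2,4,5,6,7}→2  {3,4,5,6,7}→2
  6 left: {1,2,4,5,6,7}→2  {2,3,4,5,6,7}→4
  placing 0:o first → 6 extensions
  placing 3:c first → 2 extensions
total linear extensions = 8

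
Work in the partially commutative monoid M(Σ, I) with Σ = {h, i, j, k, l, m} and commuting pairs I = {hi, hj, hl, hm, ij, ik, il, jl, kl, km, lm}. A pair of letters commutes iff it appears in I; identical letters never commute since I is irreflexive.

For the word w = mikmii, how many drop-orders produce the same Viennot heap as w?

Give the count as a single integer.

drop 0:m onto floor
drop 1:i onto {0:m}
drop 2:k onto floor
drop 3:m onto {1:i}
drop 4:i onto {3:m}
drop 5:i onto {4:i}
ground layer = {0:m, 2:k}
drop-orders for the pieces not yet dropped (sum over which currently-grounded one goes next):
  1 to go: {2} 1  {5} 1
  2 to go: {2,5} 2  {4,5} 1
  3 to go: {2,4,5} 3  {3,4,5} 1
  4 to go: {1,3,4,5} 1  {2,3,4,5} 4
  if 0:m drops first: 5 orders
  if 2:k drops first: 1 orders
heap linearizations: 6

6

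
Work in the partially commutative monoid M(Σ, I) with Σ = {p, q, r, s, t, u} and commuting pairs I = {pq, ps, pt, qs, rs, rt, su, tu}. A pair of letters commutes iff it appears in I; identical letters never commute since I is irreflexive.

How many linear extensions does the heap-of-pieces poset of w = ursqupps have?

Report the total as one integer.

0(u) covers ∅
1(r) covers 0:u
2(s) covers ∅
3(q) covers 1:r
4(u) covers 3:q
5(p) covers 4:u
6(p) covers 5:p
7(s) covers 2:s
floor of heap: 0:u, 2:s
completions by unplaced set U, small U first (add the entries for U minus each lowest piece of U):
  |U|=1: {6}:1  {7}:1
  |U|=2: {2,7}:1  {5,6}:1  {6,7}:2
  |U|=3: {2,6,7}:3  {4,5,6}:1  {5,6,7}:3
  |U|=4: {2,5,6,7}:6  {3,4,5,6}:1  {4,5,6,7}:4
  |U|=5: {1,3,4,5,6}:1  {2,4,5,6,7}:10  {3,4,5,6,7}:5
  |U|=6: {0,1,3,4,5,6}:1  {1,3,4,5,6,7}:6  {2,3,4,5,6,7}:15
  start at 0(u): 21
  start at 2(s): 7
sum over floor = 28

28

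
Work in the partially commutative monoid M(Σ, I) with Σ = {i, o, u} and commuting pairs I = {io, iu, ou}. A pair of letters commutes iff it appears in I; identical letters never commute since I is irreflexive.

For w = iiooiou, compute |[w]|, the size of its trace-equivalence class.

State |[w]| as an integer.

140

piece 0:i — minimal
piece 1:i rests on {0:i}
piece 2:o — minimal
piece 3:o rests on {2:o}
piece 4:i rests on {1:i}
piece 5:o rests on {3:o}
piece 6:u — minimal
minimal pieces: {0:i, 2:o, 6:u}
ways to finish when only these pieces remain (= sum over removing one remaining piece with nothing left below it):
  1 left: {4}→1  {5}→1  {6}→1
  2 left: {1,4}→1  {3,5}→1  {4,5}→2  {4,6}→2  {5,6}→2
  3 left: {0,1,4}→1  {1,4,5}→3  {1,4,6}→3  {2,3,5}→1  {3,4,5}→3  {3,5,6}→3  {4,5,6}→6
  4 left: {0,1,4,5}→4  {0,1,4,6}→4  {1,3,4,5}→6  {1,4,5,6}→12  {2,3,4,5}→4  {2,3,5,6}→4  {3,4,5,6}→12
  5 left: {0,1,3,4,5}→10  {0,1,4,5,6}→20  {1,2,3,4,5}→10  {1,3,4,5,6}→30  {2,3,4,5,6}→20
  placing 0:i first → 60 extensions
  placing 2:o first → 60 extensions
  placing 6:u first → 20 extensions
total linear extensions = 140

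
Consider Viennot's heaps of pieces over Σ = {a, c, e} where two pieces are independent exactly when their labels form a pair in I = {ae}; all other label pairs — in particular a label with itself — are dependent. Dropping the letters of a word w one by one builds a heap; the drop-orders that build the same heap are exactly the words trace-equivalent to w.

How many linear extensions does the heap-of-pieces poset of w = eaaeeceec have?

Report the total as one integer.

10

piece 0:e — minimal
piece 1:a — minimal
piece 2:a rests on {1:a}
piece 3:e rests on {0:e}
piece 4:e rests on {3:e}
piece 5:c rests on {2:a, 4:e}
piece 6:e rests on {5:c}
piece 7:e rests on {6:e}
piece 8:c rests on {7:e}
minimal pieces: {0:e, 1:a}
ways to finish when only these pieces remain (= sum over removing one remaining piece with nothing left below it):
  1 left: {8}→1
  2 left: {7,8}→1
  3 left: {6,7,8}→1
  4 left: {5,6,7,8}→1
  5 left: {2,5,6,7,8}→1  {4,5,6,7,8}→1
  6 left: {1,2,5,6,7,8}→1  {2,4,5,6,7,8}→2  {3,4,5,6,7,8}→1
  7 left: {0,3,4,5,6,7,8}→1  {1,2,4,5,6,7,8}→3  {2,3,4,5,6,7,8}→3
  placing 0:e first → 6 extensions
  placing 1:a first → 4 extensions
total linear extensions = 10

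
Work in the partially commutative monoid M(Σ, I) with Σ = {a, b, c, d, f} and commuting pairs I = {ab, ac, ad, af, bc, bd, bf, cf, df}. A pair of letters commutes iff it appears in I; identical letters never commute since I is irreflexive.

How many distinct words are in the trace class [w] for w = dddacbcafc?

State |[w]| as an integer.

drop 0:d onto floor
drop 1:d onto {0:d}
drop 2:d onto {1:d}
drop 3:a onto floor
drop 4:c onto {2:d}
drop 5:b onto floor
drop 6:c onto {4:c}
drop 7:a onto {3:a}
drop 8:f onto floor
drop 9:c onto {6:c}
ground layer = {0:d, 3:a, 5:b, 8:f}
drop-orders for the pieces not yet dropped (sum over which currently-grounded one goes next):
  1 to go: {5} 1  {7} 1  {8} 1  {9} 1
  2 to go: {3,7} 1  {5,7} 2  {5,8} 2  {5,9} 2  {6,9} 1  {7,8} 2  {7,9} 2  {8,9} 2
  3 to go: {3,5,7} 3  {3,7,8} 3  {3,7,9} 3  {4,6,9} 1  {5,6,9} 3  {5,7,8} 6  {5,7,9} 6  {5,8,9} 6  {6,7,9} 3  {6,8,9} 3  {7,8,9} 6
  4 to go: {2,4,6,9} 1  {3,5,7,8} 12  {3,5,7,9} 12  {3,6,7,9} 6  {3,7,8,9} 12  {4,5,6,9} 4  {4,6,7,9} 4  {4,6,8,9} 4  {5,6,7,9} 12  {5,6,8,9} 12  {5,7,8,9} 24  {6,7,8,9} 12
  5 to go: {1,2,4,6,9} 1  {2,4,5,6,9} 5  {2,4,6,7,9} 5  {2,4,6,8,9} 5  {3,4,6,7,9} 10  {3,5,6,7,9} 30  {3,5,7,8,9} 60  {3,6,7,8,9} 30  {4,5,6,7,9} 20  {4,5,6,8,9} 20  {4,6,7,8,9} 20  {5,6,7,8,9} 60
  6 to go: {0,1,2,4,6,9} 1  {1,2,4,5,6,9} 6  {1,2,4,6,7,9} 6  {1,2,4,6,8,9} 6  {2,3,4,6,7,9} 15  {2,4,5,6,7,9} 30  {2,4,5,6,8,9} 30  {2,4,6,7,8,9} 30  {3,4,5,6,7,9} 60  {3,4,6,7,8,9} 60  {3,5,6,7,8,9} 180  {4,5,6,7,8,9} 120
  7 to go: {0,1,2,4,5,6,9} 7  {0,1,2,4,6,7,9} 7  {0,1,2,4,6,8,9} 7  {1,2,3,4,6,7,9} 21  {1,2,4,5,6,7,9} 42  {1,2,4,5,6,8,9} 42  {1,2,4,6,7,8,9} 42  {2,3,4,5,6,7,9} 105  {2,3,4,6,7,8,9} 105  {2,4,5,6,7,8,9} 210  {3,4,5,6,7,8,9} 420
  8 to go: {0,1,2,3,4,6,7,9} 28  {0,1,2,4,5,6,7,9} 56  {0,1,2,4,5,6,8,9} 56  {0,1,2,4,6,7,8,9} 56  {1,2,3,4,5,6,7,9} 168  {1,2,3,4,6,7,8,9} 168  {1,2,4,5,6,7,8,9} 336  {2,3,4,5,6,7,8,9} 840
  if 0:d drops first: 1512 orders
  if 3:a drops first: 504 orders
  if 5:b drops first: 252 orders
  if 8:f drops first: 252 orders
heap linearizations: 2520

2520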